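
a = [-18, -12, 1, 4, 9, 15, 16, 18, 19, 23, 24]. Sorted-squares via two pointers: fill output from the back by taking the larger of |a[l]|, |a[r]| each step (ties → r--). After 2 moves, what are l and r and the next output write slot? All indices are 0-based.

l=0, r=8, next write slot=8

[0,10] |-18|<=|24| out[10]=576 → r--
[0,9] |-18|<=|23| out[9]=529 → r--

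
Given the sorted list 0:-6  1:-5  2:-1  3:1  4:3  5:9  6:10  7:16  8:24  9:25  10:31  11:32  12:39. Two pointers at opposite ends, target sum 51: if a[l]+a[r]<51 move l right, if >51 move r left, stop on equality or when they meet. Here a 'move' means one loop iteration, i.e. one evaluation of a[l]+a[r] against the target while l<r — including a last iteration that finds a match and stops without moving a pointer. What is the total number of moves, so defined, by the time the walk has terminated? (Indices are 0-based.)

12 moves

l=0 r=12: -6+39=33 <51, l++
l=1 r=12: -5+39=34 <51, l++
l=2 r=12: -1+39=38 <51, l++
l=3 r=12: 1+39=40 <51, l++
l=4 r=12: 3+39=42 <51, l++
l=5 r=12: 9+39=48 <51, l++
l=6 r=12: 10+39=49 <51, l++
l=7 r=12: 16+39=55 >51, r--
l=7 r=11: 16+32=48 <51, l++
l=8 r=11: 24+32=56 >51, r--
l=8 r=10: 24+31=55 >51, r--
l=8 r=9: 24+25=49 <51, l++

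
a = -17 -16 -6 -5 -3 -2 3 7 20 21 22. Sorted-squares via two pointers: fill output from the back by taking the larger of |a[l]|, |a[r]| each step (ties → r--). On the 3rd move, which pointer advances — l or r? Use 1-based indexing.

l=1 r=11: |-17|<=|22| out[11]=484, r--
l=1 r=10: |-17|<=|21| out[10]=441, r--
l=1 r=9: |-17|<=|20| out[9]=400, r--

r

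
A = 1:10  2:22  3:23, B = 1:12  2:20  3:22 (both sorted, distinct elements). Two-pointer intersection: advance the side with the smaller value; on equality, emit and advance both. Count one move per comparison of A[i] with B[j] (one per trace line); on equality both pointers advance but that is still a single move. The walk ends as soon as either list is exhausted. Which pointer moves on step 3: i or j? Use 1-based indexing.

j

[i=1,j=1] 10<12 → i++
[i=2,j=1] 22>12 → j++
[i=2,j=2] 22>20 → j++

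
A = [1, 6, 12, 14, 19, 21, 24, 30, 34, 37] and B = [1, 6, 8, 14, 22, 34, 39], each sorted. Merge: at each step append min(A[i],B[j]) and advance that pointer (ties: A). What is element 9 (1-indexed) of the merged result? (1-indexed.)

merged[9] = 19

[i=1,j=1] A[i]=1<=B[j]=1 take 1 → i++
[i=2,j=1] A[i]=6>B[j]=1 take 1 → j++
[i=2,j=2] A[i]=6<=B[j]=6 take 6 → i++
[i=3,j=2] A[i]=12>B[j]=6 take 6 → j++
[i=3,j=3] A[i]=12>B[j]=8 take 8 → j++
[i=3,j=4] A[i]=12<=B[j]=14 take 12 → i++
[i=4,j=4] A[i]=14<=B[j]=14 take 14 → i++
[i=5,j=4] A[i]=19>B[j]=14 take 14 → j++
[i=5,j=5] A[i]=19<=B[j]=22 take 19 → i++
[i=6,j=5] A[i]=21<=B[j]=22 take 21 → i++
[i=7,j=5] A[i]=24>B[j]=22 take 22 → j++
[i=7,j=6] A[i]=24<=B[j]=34 take 24 → i++
[i=8,j=6] A[i]=30<=B[j]=34 take 30 → i++
[i=9,j=6] A[i]=34<=B[j]=34 take 34 → i++
[i=10,j=6] A[i]=37>B[j]=34 take 34 → j++
[i=10,j=7] A[i]=37<=B[j]=39 take 37 → i++
[i=11,j=7] A done, take B[j]=39 → j++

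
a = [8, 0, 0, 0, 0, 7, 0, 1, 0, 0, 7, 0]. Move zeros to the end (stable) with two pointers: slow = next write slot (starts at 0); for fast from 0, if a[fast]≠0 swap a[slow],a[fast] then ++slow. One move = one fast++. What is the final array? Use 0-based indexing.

[8, 7, 1, 7, 0, 0, 0, 0, 0, 0, 0, 0]

(s=0,f=0) a[fast]=8≠0 swap→a[0]=8 → slow++,fast++
(s=1,f=1) a[fast]=0 → fast++
(s=1,f=2) a[fast]=0 → fast++
(s=1,f=3) a[fast]=0 → fast++
(s=1,f=4) a[fast]=0 → fast++
(s=1,f=5) a[fast]=7≠0 swap→a[1]=7 → slow++,fast++
(s=2,f=6) a[fast]=0 → fast++
(s=2,f=7) a[fast]=1≠0 swap→a[2]=1 → slow++,fast++
(s=3,f=8) a[fast]=0 → fast++
(s=3,f=9) a[fast]=0 → fast++
(s=3,f=10) a[fast]=7≠0 swap→a[3]=7 → slow++,fast++
(s=4,f=11) a[fast]=0 → fast++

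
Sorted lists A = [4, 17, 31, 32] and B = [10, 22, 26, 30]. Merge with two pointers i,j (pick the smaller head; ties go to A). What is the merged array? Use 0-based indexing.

[4, 10, 17, 22, 26, 30, 31, 32]

[i=0,j=0] A[i]=4<=B[j]=10 take 4 → i++
[i=1,j=0] A[i]=17>B[j]=10 take 10 → j++
[i=1,j=1] A[i]=17<=B[j]=22 take 17 → i++
[i=2,j=1] A[i]=31>B[j]=22 take 22 → j++
[i=2,j=2] A[i]=31>B[j]=26 take 26 → j++
[i=2,j=3] A[i]=31>B[j]=30 take 30 → j++
[i=2,j=4] B done, take A[i]=31 → i++
[i=3,j=4] B done, take A[i]=32 → i++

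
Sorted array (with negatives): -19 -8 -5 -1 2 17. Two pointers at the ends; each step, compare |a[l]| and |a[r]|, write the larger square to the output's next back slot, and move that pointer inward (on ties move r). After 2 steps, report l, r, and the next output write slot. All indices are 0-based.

[0,5] |-19|>|17| out[5]=361 → l++
[1,5] |-8|<=|17| out[4]=289 → r--

l=1, r=4, next write slot=3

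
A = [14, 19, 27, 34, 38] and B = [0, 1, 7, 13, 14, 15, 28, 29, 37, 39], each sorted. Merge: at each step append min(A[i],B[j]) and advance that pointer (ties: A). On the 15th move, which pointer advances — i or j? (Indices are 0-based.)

j

i=0 j=0: A[i]=14>B[j]=0 take 0, j++
i=0 j=1: A[i]=14>B[j]=1 take 1, j++
i=0 j=2: A[i]=14>B[j]=7 take 7, j++
i=0 j=3: A[i]=14>B[j]=13 take 13, j++
i=0 j=4: A[i]=14<=B[j]=14 take 14, i++
i=1 j=4: A[i]=19>B[j]=14 take 14, j++
i=1 j=5: A[i]=19>B[j]=15 take 15, j++
i=1 j=6: A[i]=19<=B[j]=28 take 19, i++
i=2 j=6: A[i]=27<=B[j]=28 take 27, i++
i=3 j=6: A[i]=34>B[j]=28 take 28, j++
i=3 j=7: A[i]=34>B[j]=29 take 29, j++
i=3 j=8: A[i]=34<=B[j]=37 take 34, i++
i=4 j=8: A[i]=38>B[j]=37 take 37, j++
i=4 j=9: A[i]=38<=B[j]=39 take 38, i++
i=5 j=9: A done, take B[j]=39, j++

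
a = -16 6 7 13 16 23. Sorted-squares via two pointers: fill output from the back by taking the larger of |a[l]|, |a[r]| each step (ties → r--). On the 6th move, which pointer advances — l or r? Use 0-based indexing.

l=0 r=5: |-16|<=|23| out[5]=529, r--
l=0 r=4: |-16|<=|16| out[4]=256, r--
l=0 r=3: |-16|>|13| out[3]=256, l++
l=1 r=3: |6|<=|13| out[2]=169, r--
l=1 r=2: |6|<=|7| out[1]=49, r--
l=1 r=1: |6|<=|6| out[0]=36, r--

r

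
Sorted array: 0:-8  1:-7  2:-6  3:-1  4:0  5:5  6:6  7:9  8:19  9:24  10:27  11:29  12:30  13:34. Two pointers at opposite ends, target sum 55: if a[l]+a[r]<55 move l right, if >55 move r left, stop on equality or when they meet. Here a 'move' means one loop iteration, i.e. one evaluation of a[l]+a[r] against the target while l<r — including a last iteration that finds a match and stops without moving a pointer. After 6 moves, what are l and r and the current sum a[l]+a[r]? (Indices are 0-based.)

l=0 r=13: -8+34=26 <55, l++
l=1 r=13: -7+34=27 <55, l++
l=2 r=13: -6+34=28 <55, l++
l=3 r=13: -1+34=33 <55, l++
l=4 r=13: 0+34=34 <55, l++
l=5 r=13: 5+34=39 <55, l++

l=6, r=13, sum=40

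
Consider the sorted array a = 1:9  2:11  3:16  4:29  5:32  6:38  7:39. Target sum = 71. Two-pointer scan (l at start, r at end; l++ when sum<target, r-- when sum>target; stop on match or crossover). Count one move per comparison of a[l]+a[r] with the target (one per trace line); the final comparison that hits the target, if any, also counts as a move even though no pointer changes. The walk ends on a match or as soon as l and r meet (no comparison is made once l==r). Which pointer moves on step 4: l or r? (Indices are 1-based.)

l

l=1 r=7: 9+39=48 <71, l++
l=2 r=7: 11+39=50 <71, l++
l=3 r=7: 16+39=55 <71, l++
l=4 r=7: 29+39=68 <71, l++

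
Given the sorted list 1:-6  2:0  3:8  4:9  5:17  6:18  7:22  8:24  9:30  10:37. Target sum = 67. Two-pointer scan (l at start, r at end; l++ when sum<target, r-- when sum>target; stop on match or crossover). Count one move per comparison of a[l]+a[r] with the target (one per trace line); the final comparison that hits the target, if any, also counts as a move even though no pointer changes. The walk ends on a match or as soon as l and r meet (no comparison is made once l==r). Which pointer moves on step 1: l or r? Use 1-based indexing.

l

[1,10] -6+37=31 <67 → l++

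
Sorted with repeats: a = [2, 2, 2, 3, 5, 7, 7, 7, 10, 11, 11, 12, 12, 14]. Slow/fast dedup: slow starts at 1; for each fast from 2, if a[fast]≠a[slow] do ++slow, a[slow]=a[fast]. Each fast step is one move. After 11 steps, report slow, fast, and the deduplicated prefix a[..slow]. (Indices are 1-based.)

slow=7, fast=13, prefix=[2, 3, 5, 7, 10, 11, 12]

slow=1 fast=2: a[fast]=2=a[slow] dup, fast++
slow=1 fast=3: a[fast]=2=a[slow] dup, fast++
slow=1 fast=4: a[fast]=3≠a[slow]=2 write a[2]=3, slow++,fast++
slow=2 fast=5: a[fast]=5≠a[slow]=3 write a[3]=5, slow++,fast++
slow=3 fast=6: a[fast]=7≠a[slow]=5 write a[4]=7, slow++,fast++
slow=4 fast=7: a[fast]=7=a[slow] dup, fast++
slow=4 fast=8: a[fast]=7=a[slow] dup, fast++
slow=4 fast=9: a[fast]=10≠a[slow]=7 write a[5]=10, slow++,fast++
slow=5 fast=10: a[fast]=11≠a[slow]=10 write a[6]=11, slow++,fast++
slow=6 fast=11: a[fast]=11=a[slow] dup, fast++
slow=6 fast=12: a[fast]=12≠a[slow]=11 write a[7]=12, slow++,fast++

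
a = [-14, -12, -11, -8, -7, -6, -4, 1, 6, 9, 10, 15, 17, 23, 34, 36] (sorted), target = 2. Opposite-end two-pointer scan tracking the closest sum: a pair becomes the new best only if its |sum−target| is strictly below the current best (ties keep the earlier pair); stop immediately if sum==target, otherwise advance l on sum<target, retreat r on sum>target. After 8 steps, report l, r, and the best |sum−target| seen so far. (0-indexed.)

l=3, r=10, best |Δ|=1

l=0 r=15: -14+36=22 d=20 *, r--
l=0 r=14: -14+34=20 d=18 *, r--
l=0 r=13: -14+23=9 d=7 *, r--
l=0 r=12: -14+17=3 d=1 *, r--
l=0 r=11: -14+15=1 d=1, l++
l=1 r=11: -12+15=3 d=1, r--
l=1 r=10: -12+10=-2 d=4, l++
l=2 r=10: -11+10=-1 d=3, l++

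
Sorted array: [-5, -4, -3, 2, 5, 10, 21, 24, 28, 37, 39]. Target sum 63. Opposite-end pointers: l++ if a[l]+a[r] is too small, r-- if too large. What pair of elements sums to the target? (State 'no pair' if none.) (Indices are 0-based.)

[0,10] -5+39=34 <63 → l++
[1,10] -4+39=35 <63 → l++
[2,10] -3+39=36 <63 → l++
[3,10] 2+39=41 <63 → l++
[4,10] 5+39=44 <63 → l++
[5,10] 10+39=49 <63 → l++
[6,10] 21+39=60 <63 → l++
[7,10] 24+39=63 → found

(24, 39)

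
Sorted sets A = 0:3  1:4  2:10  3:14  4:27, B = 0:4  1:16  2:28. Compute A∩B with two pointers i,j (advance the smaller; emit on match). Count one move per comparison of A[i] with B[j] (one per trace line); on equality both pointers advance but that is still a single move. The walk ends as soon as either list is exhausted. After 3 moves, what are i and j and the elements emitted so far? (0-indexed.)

i=3, j=1, emitted=[4]

i=0 j=0: 3<4, i++
i=1 j=0: 4==4 emit, i++,j++
i=2 j=1: 10<16, i++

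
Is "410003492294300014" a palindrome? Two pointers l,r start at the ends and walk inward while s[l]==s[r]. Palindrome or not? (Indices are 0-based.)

palindrome

[0,17] '4'=='4' → l++,r--
[1,16] '1'=='1' → l++,r--
[2,15] '0'=='0' → l++,r--
[3,14] '0'=='0' → l++,r--
[4,13] '0'=='0' → l++,r--
[5,12] '3'=='3' → l++,r--
[6,11] '4'=='4' → l++,r--
[7,10] '9'=='9' → l++,r--
[8,9] '2'=='2' → l++,r--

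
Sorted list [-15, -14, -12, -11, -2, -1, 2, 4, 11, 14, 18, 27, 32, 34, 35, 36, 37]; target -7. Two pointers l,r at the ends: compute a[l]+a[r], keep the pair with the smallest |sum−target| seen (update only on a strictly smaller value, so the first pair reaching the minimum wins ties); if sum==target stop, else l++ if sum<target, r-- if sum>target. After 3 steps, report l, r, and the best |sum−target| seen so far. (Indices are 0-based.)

l=0, r=13, best |Δ|=27

[0,16] -15+37=22 d=29 * → r--
[0,15] -15+36=21 d=28 * → r--
[0,14] -15+35=20 d=27 * → r--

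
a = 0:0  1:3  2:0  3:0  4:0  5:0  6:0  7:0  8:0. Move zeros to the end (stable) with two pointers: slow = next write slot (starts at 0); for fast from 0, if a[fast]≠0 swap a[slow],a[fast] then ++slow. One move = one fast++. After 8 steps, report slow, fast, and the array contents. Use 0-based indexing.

(s=0,f=0) a[fast]=0 → fast++
(s=0,f=1) a[fast]=3≠0 swap→a[0]=3 → slow++,fast++
(s=1,f=2) a[fast]=0 → fast++
(s=1,f=3) a[fast]=0 → fast++
(s=1,f=4) a[fast]=0 → fast++
(s=1,f=5) a[fast]=0 → fast++
(s=1,f=6) a[fast]=0 → fast++
(s=1,f=7) a[fast]=0 → fast++

slow=1, fast=8, a=[3, 0, 0, 0, 0, 0, 0, 0, 0]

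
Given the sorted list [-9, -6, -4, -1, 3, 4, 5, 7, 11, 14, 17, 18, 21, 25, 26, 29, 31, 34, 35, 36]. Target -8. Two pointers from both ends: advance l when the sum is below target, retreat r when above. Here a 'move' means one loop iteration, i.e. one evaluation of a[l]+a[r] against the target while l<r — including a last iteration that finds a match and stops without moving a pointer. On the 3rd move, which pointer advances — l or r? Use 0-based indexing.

[0,19] -9+36=27 >-8 → r--
[0,18] -9+35=26 >-8 → r--
[0,17] -9+34=25 >-8 → r--

r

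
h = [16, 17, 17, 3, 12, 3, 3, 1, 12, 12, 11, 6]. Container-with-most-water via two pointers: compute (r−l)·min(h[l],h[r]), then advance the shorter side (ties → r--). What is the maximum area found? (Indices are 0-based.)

max area = 110

l=0 r=11: min(16,6)*11=66 best=66 *, r--
l=0 r=10: min(16,11)*10=110 best=110 *, r--
l=0 r=9: min(16,12)*9=108 best=110, r--
l=0 r=8: min(16,12)*8=96 best=110, r--
l=0 r=7: min(16,1)*7=7 best=110, r--
l=0 r=6: min(16,3)*6=18 best=110, r--
l=0 r=5: min(16,3)*5=15 best=110, r--
l=0 r=4: min(16,12)*4=48 best=110, r--
l=0 r=3: min(16,3)*3=9 best=110, r--
l=0 r=2: min(16,17)*2=32 best=110, l++
l=1 r=2: min(17,17)*1=17 best=110, r--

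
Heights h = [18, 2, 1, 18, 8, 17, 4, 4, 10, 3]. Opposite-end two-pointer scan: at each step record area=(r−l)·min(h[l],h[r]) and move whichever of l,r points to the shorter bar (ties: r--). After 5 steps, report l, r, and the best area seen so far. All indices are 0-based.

l=0 r=9: min(18,3)*9=27 best=27 *, r--
l=0 r=8: min(18,10)*8=80 best=80 *, r--
l=0 r=7: min(18,4)*7=28 best=80, r--
l=0 r=6: min(18,4)*6=24 best=80, r--
l=0 r=5: min(18,17)*5=85 best=85 *, r--

l=0, r=4, best area=85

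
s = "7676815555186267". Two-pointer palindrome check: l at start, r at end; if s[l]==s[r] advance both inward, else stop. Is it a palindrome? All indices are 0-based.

l=0 r=15: '7'=='7', l++,r--
l=1 r=14: '6'=='6', l++,r--
l=2 r=13: '7'!='2', stop

not a palindrome (mismatch at 2,13)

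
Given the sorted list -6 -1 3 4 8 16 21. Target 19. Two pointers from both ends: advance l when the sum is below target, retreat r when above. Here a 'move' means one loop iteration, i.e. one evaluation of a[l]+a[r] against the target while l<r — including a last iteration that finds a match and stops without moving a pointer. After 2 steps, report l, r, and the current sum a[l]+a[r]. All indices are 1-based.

l=1 r=7: -6+21=15 <19, l++
l=2 r=7: -1+21=20 >19, r--

l=2, r=6, sum=15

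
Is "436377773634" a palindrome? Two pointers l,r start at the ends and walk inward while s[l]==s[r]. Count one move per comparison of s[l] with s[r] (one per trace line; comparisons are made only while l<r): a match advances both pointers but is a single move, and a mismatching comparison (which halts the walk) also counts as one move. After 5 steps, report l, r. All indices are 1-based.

[1,12] '4'=='4' → l++,r--
[2,11] '3'=='3' → l++,r--
[3,10] '6'=='6' → l++,r--
[4,9] '3'=='3' → l++,r--
[5,8] '7'=='7' → l++,r--

l=6, r=7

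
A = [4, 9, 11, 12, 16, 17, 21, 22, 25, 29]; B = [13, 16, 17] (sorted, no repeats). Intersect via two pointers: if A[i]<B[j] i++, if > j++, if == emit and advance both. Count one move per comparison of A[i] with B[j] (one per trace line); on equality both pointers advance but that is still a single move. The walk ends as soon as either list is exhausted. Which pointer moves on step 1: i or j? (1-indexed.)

i=1 j=1: 4<13, i++

i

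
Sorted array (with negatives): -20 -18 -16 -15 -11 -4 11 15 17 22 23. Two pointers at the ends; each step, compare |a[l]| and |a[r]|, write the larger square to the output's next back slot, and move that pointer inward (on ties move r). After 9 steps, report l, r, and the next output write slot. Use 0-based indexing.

l=4, r=5, next write slot=1

l=0 r=10: |-20|<=|23| out[10]=529, r--
l=0 r=9: |-20|<=|22| out[9]=484, r--
l=0 r=8: |-20|>|17| out[8]=400, l++
l=1 r=8: |-18|>|17| out[7]=324, l++
l=2 r=8: |-16|<=|17| out[6]=289, r--
l=2 r=7: |-16|>|15| out[5]=256, l++
l=3 r=7: |-15|<=|15| out[4]=225, r--
l=3 r=6: |-15|>|11| out[3]=225, l++
l=4 r=6: |-11|<=|11| out[2]=121, r--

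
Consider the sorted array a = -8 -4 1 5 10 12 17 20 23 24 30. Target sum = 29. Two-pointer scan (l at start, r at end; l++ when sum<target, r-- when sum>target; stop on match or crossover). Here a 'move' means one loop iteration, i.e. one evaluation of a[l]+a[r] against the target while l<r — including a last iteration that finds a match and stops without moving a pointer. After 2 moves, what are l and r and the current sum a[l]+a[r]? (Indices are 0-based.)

l=2, r=10, sum=31

l=0 r=10: -8+30=22 <29, l++
l=1 r=10: -4+30=26 <29, l++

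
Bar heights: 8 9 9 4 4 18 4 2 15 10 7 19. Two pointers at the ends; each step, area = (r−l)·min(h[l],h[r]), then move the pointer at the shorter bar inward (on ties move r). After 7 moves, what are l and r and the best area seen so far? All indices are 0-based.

l=7, r=11, best area=108

[0,11] min(8,19)*11=88 best=88 * → l++
[1,11] min(9,19)*10=90 best=90 * → l++
[2,11] min(9,19)*9=81 best=90 → l++
[3,11] min(4,19)*8=32 best=90 → l++
[4,11] min(4,19)*7=28 best=90 → l++
[5,11] min(18,19)*6=108 best=108 * → l++
[6,11] min(4,19)*5=20 best=108 → l++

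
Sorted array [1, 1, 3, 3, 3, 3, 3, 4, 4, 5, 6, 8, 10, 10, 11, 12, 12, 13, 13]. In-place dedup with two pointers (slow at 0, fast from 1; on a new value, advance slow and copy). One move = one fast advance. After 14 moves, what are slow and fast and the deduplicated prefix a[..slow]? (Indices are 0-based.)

(s=0,f=1) a[fast]=1=a[slow] dup → fast++
(s=0,f=2) a[fast]=3≠a[slow]=1 write a[1]=3 → slow++,fast++
(s=1,f=3) a[fast]=3=a[slow] dup → fast++
(s=1,f=4) a[fast]=3=a[slow] dup → fast++
(s=1,f=5) a[fast]=3=a[slow] dup → fast++
(s=1,f=6) a[fast]=3=a[slow] dup → fast++
(s=1,f=7) a[fast]=4≠a[slow]=3 write a[2]=4 → slow++,fast++
(s=2,f=8) a[fast]=4=a[slow] dup → fast++
(s=2,f=9) a[fast]=5≠a[slow]=4 write a[3]=5 → slow++,fast++
(s=3,f=10) a[fast]=6≠a[slow]=5 write a[4]=6 → slow++,fast++
(s=4,f=11) a[fast]=8≠a[slow]=6 write a[5]=8 → slow++,fast++
(s=5,f=12) a[fast]=10≠a[slow]=8 write a[6]=10 → slow++,fast++
(s=6,f=13) a[fast]=10=a[slow] dup → fast++
(s=6,f=14) a[fast]=11≠a[slow]=10 write a[7]=11 → slow++,fast++

slow=7, fast=15, prefix=[1, 3, 4, 5, 6, 8, 10, 11]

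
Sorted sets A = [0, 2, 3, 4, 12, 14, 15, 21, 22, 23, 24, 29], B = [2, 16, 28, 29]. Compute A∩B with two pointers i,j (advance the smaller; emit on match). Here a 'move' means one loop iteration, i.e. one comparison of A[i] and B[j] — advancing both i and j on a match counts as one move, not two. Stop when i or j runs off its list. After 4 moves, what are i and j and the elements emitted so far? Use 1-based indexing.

i=5, j=2, emitted=[2]

i=1 j=1: 0<2, i++
i=2 j=1: 2==2 emit, i++,j++
i=3 j=2: 3<16, i++
i=4 j=2: 4<16, i++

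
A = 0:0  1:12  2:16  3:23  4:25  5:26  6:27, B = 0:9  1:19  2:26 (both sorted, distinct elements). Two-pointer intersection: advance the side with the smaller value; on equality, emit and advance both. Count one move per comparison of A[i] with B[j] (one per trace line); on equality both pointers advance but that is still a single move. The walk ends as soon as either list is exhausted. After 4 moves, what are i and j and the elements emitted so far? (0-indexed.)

i=0 j=0: 0<9, i++
i=1 j=0: 12>9, j++
i=1 j=1: 12<19, i++
i=2 j=1: 16<19, i++

i=3, j=1, emitted=[]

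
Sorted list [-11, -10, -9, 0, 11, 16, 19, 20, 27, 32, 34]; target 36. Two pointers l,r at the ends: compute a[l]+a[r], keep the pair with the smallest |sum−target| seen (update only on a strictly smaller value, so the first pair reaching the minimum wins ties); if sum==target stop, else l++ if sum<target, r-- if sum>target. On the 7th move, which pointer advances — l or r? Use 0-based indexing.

l=0 r=10: -11+34=23 d=13 *, l++
l=1 r=10: -10+34=24 d=12 *, l++
l=2 r=10: -9+34=25 d=11 *, l++
l=3 r=10: 0+34=34 d=2 *, l++
l=4 r=10: 11+34=45 d=9, r--
l=4 r=9: 11+32=43 d=7, r--
l=4 r=8: 11+27=38 d=2, r--

r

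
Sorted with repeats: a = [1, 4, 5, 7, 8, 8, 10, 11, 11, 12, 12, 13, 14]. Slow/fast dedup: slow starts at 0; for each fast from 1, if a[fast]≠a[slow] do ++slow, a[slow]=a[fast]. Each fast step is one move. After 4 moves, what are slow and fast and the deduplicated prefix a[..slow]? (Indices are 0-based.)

slow=0 fast=1: a[fast]=4≠a[slow]=1 write a[1]=4, slow++,fast++
slow=1 fast=2: a[fast]=5≠a[slow]=4 write a[2]=5, slow++,fast++
slow=2 fast=3: a[fast]=7≠a[slow]=5 write a[3]=7, slow++,fast++
slow=3 fast=4: a[fast]=8≠a[slow]=7 write a[4]=8, slow++,fast++

slow=4, fast=5, prefix=[1, 4, 5, 7, 8]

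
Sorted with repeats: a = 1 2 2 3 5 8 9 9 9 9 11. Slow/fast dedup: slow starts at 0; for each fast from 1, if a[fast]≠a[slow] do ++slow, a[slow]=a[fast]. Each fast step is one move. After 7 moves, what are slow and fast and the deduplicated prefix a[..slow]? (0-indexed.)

(s=0,f=1) a[fast]=2≠a[slow]=1 write a[1]=2 → slow++,fast++
(s=1,f=2) a[fast]=2=a[slow] dup → fast++
(s=1,f=3) a[fast]=3≠a[slow]=2 write a[2]=3 → slow++,fast++
(s=2,f=4) a[fast]=5≠a[slow]=3 write a[3]=5 → slow++,fast++
(s=3,f=5) a[fast]=8≠a[slow]=5 write a[4]=8 → slow++,fast++
(s=4,f=6) a[fast]=9≠a[slow]=8 write a[5]=9 → slow++,fast++
(s=5,f=7) a[fast]=9=a[slow] dup → fast++

slow=5, fast=8, prefix=[1, 2, 3, 5, 8, 9]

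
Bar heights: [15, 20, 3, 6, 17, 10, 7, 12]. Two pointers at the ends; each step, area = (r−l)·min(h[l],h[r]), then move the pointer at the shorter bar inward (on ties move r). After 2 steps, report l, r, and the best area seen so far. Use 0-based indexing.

[0,7] min(15,12)*7=84 best=84 * → r--
[0,6] min(15,7)*6=42 best=84 → r--

l=0, r=5, best area=84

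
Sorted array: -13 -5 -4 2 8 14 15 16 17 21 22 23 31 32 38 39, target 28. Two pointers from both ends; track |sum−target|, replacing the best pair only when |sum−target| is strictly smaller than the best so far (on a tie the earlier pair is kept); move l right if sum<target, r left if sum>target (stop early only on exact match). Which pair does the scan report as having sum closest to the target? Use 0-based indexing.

pair (-4, 32) with sum 28 (|Δ|=0)

l=0 r=15: -13+39=26 d=2 *, l++
l=1 r=15: -5+39=34 d=6, r--
l=1 r=14: -5+38=33 d=5, r--
l=1 r=13: -5+32=27 d=1 *, l++
l=2 r=13: -4+32=28 d=0 *, stop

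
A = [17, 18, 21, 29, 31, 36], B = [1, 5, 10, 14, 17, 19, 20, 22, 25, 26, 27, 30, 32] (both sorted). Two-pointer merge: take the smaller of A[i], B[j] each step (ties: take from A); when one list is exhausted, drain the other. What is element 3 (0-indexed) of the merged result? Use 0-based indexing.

merged[3] = 14

i=0 j=0: A[i]=17>B[j]=1 take 1, j++
i=0 j=1: A[i]=17>B[j]=5 take 5, j++
i=0 j=2: A[i]=17>B[j]=10 take 10, j++
i=0 j=3: A[i]=17>B[j]=14 take 14, j++
i=0 j=4: A[i]=17<=B[j]=17 take 17, i++
i=1 j=4: A[i]=18>B[j]=17 take 17, j++
i=1 j=5: A[i]=18<=B[j]=19 take 18, i++
i=2 j=5: A[i]=21>B[j]=19 take 19, j++
i=2 j=6: A[i]=21>B[j]=20 take 20, j++
i=2 j=7: A[i]=21<=B[j]=22 take 21, i++
i=3 j=7: A[i]=29>B[j]=22 take 22, j++
i=3 j=8: A[i]=29>B[j]=25 take 25, j++
i=3 j=9: A[i]=29>B[j]=26 take 26, j++
i=3 j=10: A[i]=29>B[j]=27 take 27, j++
i=3 j=11: A[i]=29<=B[j]=30 take 29, i++
i=4 j=11: A[i]=31>B[j]=30 take 30, j++
i=4 j=12: A[i]=31<=B[j]=32 take 31, i++
i=5 j=12: A[i]=36>B[j]=32 take 32, j++
i=5 j=13: B done, take A[i]=36, i++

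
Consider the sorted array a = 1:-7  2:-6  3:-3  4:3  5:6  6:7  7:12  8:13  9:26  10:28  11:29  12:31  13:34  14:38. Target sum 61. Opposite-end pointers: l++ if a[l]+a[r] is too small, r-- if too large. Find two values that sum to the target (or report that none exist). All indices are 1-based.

l=1 r=14: -7+38=31 <61, l++
l=2 r=14: -6+38=32 <61, l++
l=3 r=14: -3+38=35 <61, l++
l=4 r=14: 3+38=41 <61, l++
l=5 r=14: 6+38=44 <61, l++
l=6 r=14: 7+38=45 <61, l++
l=7 r=14: 12+38=50 <61, l++
l=8 r=14: 13+38=51 <61, l++
l=9 r=14: 26+38=64 >61, r--
l=9 r=13: 26+34=60 <61, l++
l=10 r=13: 28+34=62 >61, r--
l=10 r=12: 28+31=59 <61, l++
l=11 r=12: 29+31=60 <61, l++

no pair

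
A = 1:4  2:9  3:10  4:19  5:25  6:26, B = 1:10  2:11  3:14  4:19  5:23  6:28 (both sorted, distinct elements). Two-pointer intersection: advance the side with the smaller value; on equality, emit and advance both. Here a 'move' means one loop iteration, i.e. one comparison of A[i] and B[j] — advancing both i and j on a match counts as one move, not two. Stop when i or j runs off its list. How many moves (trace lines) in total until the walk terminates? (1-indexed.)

9 moves

i=1 j=1: 4<10, i++
i=2 j=1: 9<10, i++
i=3 j=1: 10==10 emit, i++,j++
i=4 j=2: 19>11, j++
i=4 j=3: 19>14, j++
i=4 j=4: 19==19 emit, i++,j++
i=5 j=5: 25>23, j++
i=5 j=6: 25<28, i++
i=6 j=6: 26<28, i++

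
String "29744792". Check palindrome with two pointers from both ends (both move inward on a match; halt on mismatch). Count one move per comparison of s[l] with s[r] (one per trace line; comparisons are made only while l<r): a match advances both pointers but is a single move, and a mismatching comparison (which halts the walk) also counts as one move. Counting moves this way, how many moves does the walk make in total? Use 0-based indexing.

4 moves

l=0 r=7: '2'=='2', l++,r--
l=1 r=6: '9'=='9', l++,r--
l=2 r=5: '7'=='7', l++,r--
l=3 r=4: '4'=='4', l++,r--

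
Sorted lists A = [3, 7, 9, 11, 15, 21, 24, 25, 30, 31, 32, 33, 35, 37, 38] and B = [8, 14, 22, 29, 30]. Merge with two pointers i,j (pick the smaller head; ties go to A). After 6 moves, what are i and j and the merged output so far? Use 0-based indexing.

i=0 j=0: A[i]=3<=B[j]=8 take 3, i++
i=1 j=0: A[i]=7<=B[j]=8 take 7, i++
i=2 j=0: A[i]=9>B[j]=8 take 8, j++
i=2 j=1: A[i]=9<=B[j]=14 take 9, i++
i=3 j=1: A[i]=11<=B[j]=14 take 11, i++
i=4 j=1: A[i]=15>B[j]=14 take 14, j++

i=4, j=2, merged so far=[3, 7, 8, 9, 11, 14]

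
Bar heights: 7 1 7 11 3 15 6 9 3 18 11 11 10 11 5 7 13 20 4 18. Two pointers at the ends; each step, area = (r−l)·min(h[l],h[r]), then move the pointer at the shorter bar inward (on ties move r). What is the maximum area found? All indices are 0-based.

[0,19] min(7,18)*19=133 best=133 * → l++
[1,19] min(1,18)*18=18 best=133 → l++
[2,19] min(7,18)*17=119 best=133 → l++
[3,19] min(11,18)*16=176 best=176 * → l++
[4,19] min(3,18)*15=45 best=176 → l++
[5,19] min(15,18)*14=210 best=210 * → l++
[6,19] min(6,18)*13=78 best=210 → l++
[7,19] min(9,18)*12=108 best=210 → l++
[8,19] min(3,18)*11=33 best=210 → l++
[9,19] min(18,18)*10=180 best=210 → r--
[9,18] min(18,4)*9=36 best=210 → r--
[9,17] min(18,20)*8=144 best=210 → l++
[10,17] min(11,20)*7=77 best=210 → l++
[11,17] min(11,20)*6=66 best=210 → l++
[12,17] min(10,20)*5=50 best=210 → l++
[13,17] min(11,20)*4=44 best=210 → l++
[14,17] min(5,20)*3=15 best=210 → l++
[15,17] min(7,20)*2=14 best=210 → l++
[16,17] min(13,20)*1=13 best=210 → l++

max area = 210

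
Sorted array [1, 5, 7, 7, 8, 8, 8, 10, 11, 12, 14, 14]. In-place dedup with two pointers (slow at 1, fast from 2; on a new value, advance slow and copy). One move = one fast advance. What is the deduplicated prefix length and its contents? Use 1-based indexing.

slow=1 fast=2: a[fast]=5≠a[slow]=1 write a[2]=5, slow++,fast++
slow=2 fast=3: a[fast]=7≠a[slow]=5 write a[3]=7, slow++,fast++
slow=3 fast=4: a[fast]=7=a[slow] dup, fast++
slow=3 fast=5: a[fast]=8≠a[slow]=7 write a[4]=8, slow++,fast++
slow=4 fast=6: a[fast]=8=a[slow] dup, fast++
slow=4 fast=7: a[fast]=8=a[slow] dup, fast++
slow=4 fast=8: a[fast]=10≠a[slow]=8 write a[5]=10, slow++,fast++
slow=5 fast=9: a[fast]=11≠a[slow]=10 write a[6]=11, slow++,fast++
slow=6 fast=10: a[fast]=12≠a[slow]=11 write a[7]=12, slow++,fast++
slow=7 fast=11: a[fast]=14≠a[slow]=12 write a[8]=14, slow++,fast++
slow=8 fast=12: a[fast]=14=a[slow] dup, fast++

length 8; prefix = [1, 5, 7, 8, 10, 11, 12, 14]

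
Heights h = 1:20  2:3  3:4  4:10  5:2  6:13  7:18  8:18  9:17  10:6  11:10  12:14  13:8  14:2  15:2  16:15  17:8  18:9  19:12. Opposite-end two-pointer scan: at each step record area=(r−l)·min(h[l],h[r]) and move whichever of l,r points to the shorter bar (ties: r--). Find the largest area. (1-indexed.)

[1,19] min(20,12)*18=216 best=216 * → r--
[1,18] min(20,9)*17=153 best=216 → r--
[1,17] min(20,8)*16=128 best=216 → r--
[1,16] min(20,15)*15=225 best=225 * → r--
[1,15] min(20,2)*14=28 best=225 → r--
[1,14] min(20,2)*13=26 best=225 → r--
[1,13] min(20,8)*12=96 best=225 → r--
[1,12] min(20,14)*11=154 best=225 → r--
[1,11] min(20,10)*10=100 best=225 → r--
[1,10] min(20,6)*9=54 best=225 → r--
[1,9] min(20,17)*8=136 best=225 → r--
[1,8] min(20,18)*7=126 best=225 → r--
[1,7] min(20,18)*6=108 best=225 → r--
[1,6] min(20,13)*5=65 best=225 → r--
[1,5] min(20,2)*4=8 best=225 → r--
[1,4] min(20,10)*3=30 best=225 → r--
[1,3] min(20,4)*2=8 best=225 → r--
[1,2] min(20,3)*1=3 best=225 → r--

max area = 225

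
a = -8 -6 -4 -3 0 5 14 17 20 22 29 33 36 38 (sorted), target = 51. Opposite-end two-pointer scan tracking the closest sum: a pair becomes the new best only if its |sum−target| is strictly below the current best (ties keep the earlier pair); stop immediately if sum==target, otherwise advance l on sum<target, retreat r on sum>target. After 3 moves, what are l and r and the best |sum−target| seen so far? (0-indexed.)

l=3, r=13, best |Δ|=17

l=0 r=13: -8+38=30 d=21 *, l++
l=1 r=13: -6+38=32 d=19 *, l++
l=2 r=13: -4+38=34 d=17 *, l++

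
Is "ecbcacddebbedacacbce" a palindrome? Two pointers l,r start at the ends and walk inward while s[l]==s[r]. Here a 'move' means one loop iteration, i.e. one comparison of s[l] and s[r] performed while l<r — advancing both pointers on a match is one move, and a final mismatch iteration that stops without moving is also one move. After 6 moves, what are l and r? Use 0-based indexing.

[0,19] 'e'=='e' → l++,r--
[1,18] 'c'=='c' → l++,r--
[2,17] 'b'=='b' → l++,r--
[3,16] 'c'=='c' → l++,r--
[4,15] 'a'=='a' → l++,r--
[5,14] 'c'=='c' → l++,r--

l=6, r=13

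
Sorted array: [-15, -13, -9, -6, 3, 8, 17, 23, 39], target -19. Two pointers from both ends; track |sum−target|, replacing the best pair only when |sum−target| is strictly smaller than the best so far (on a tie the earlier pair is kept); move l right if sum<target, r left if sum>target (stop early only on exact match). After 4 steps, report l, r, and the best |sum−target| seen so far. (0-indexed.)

l=0, r=4, best |Δ|=12

l=0 r=8: -15+39=24 d=43 *, r--
l=0 r=7: -15+23=8 d=27 *, r--
l=0 r=6: -15+17=2 d=21 *, r--
l=0 r=5: -15+8=-7 d=12 *, r--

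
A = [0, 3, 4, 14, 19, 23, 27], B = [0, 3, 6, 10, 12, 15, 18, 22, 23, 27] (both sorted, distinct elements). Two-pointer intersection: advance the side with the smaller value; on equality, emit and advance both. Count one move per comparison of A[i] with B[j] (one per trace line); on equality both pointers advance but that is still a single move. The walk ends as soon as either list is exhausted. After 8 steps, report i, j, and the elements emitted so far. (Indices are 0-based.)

i=0 j=0: 0==0 emit, i++,j++
i=1 j=1: 3==3 emit, i++,j++
i=2 j=2: 4<6, i++
i=3 j=2: 14>6, j++
i=3 j=3: 14>10, j++
i=3 j=4: 14>12, j++
i=3 j=5: 14<15, i++
i=4 j=5: 19>15, j++

i=4, j=6, emitted=[0, 3]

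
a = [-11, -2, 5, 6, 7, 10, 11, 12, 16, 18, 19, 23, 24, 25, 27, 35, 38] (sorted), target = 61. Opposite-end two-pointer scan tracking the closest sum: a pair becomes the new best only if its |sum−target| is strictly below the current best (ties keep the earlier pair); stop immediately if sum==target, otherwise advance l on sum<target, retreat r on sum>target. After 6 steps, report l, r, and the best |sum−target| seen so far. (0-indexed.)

l=6, r=16, best |Δ|=13

[0,16] -11+38=27 d=34 * → l++
[1,16] -2+38=36 d=25 * → l++
[2,16] 5+38=43 d=18 * → l++
[3,16] 6+38=44 d=17 * → l++
[4,16] 7+38=45 d=16 * → l++
[5,16] 10+38=48 d=13 * → l++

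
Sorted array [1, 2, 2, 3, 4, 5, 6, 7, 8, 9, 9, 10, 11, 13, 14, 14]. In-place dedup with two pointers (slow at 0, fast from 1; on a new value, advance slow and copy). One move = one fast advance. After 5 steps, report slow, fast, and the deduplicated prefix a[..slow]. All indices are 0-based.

slow=0 fast=1: a[fast]=2≠a[slow]=1 write a[1]=2, slow++,fast++
slow=1 fast=2: a[fast]=2=a[slow] dup, fast++
slow=1 fast=3: a[fast]=3≠a[slow]=2 write a[2]=3, slow++,fast++
slow=2 fast=4: a[fast]=4≠a[slow]=3 write a[3]=4, slow++,fast++
slow=3 fast=5: a[fast]=5≠a[slow]=4 write a[4]=5, slow++,fast++

slow=4, fast=6, prefix=[1, 2, 3, 4, 5]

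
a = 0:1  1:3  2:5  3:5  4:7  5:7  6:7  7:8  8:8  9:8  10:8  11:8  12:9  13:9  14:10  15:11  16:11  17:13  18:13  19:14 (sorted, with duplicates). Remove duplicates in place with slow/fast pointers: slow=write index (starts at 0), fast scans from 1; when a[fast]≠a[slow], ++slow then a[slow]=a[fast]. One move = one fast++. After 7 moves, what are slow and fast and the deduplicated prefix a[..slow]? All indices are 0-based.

slow=0 fast=1: a[fast]=3≠a[slow]=1 write a[1]=3, slow++,fast++
slow=1 fast=2: a[fast]=5≠a[slow]=3 write a[2]=5, slow++,fast++
slow=2 fast=3: a[fast]=5=a[slow] dup, fast++
slow=2 fast=4: a[fast]=7≠a[slow]=5 write a[3]=7, slow++,fast++
slow=3 fast=5: a[fast]=7=a[slow] dup, fast++
slow=3 fast=6: a[fast]=7=a[slow] dup, fast++
slow=3 fast=7: a[fast]=8≠a[slow]=7 write a[4]=8, slow++,fast++

slow=4, fast=8, prefix=[1, 3, 5, 7, 8]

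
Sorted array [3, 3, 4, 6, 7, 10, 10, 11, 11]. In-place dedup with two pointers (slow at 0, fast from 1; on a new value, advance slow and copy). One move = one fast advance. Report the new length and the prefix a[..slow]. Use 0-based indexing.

length 6; prefix = [3, 4, 6, 7, 10, 11]

(s=0,f=1) a[fast]=3=a[slow] dup → fast++
(s=0,f=2) a[fast]=4≠a[slow]=3 write a[1]=4 → slow++,fast++
(s=1,f=3) a[fast]=6≠a[slow]=4 write a[2]=6 → slow++,fast++
(s=2,f=4) a[fast]=7≠a[slow]=6 write a[3]=7 → slow++,fast++
(s=3,f=5) a[fast]=10≠a[slow]=7 write a[4]=10 → slow++,fast++
(s=4,f=6) a[fast]=10=a[slow] dup → fast++
(s=4,f=7) a[fast]=11≠a[slow]=10 write a[5]=11 → slow++,fast++
(s=5,f=8) a[fast]=11=a[slow] dup → fast++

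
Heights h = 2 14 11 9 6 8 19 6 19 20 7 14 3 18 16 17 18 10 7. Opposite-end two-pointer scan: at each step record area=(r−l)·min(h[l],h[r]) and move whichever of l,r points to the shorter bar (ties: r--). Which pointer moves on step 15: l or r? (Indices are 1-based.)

l=1 r=19: min(2,7)*18=36 best=36 *, l++
l=2 r=19: min(14,7)*17=119 best=119 *, r--
l=2 r=18: min(14,10)*16=160 best=160 *, r--
l=2 r=17: min(14,18)*15=210 best=210 *, l++
l=3 r=17: min(11,18)*14=154 best=210, l++
l=4 r=17: min(9,18)*13=117 best=210, l++
l=5 r=17: min(6,18)*12=72 best=210, l++
l=6 r=17: min(8,18)*11=88 best=210, l++
l=7 r=17: min(19,18)*10=180 best=210, r--
l=7 r=16: min(19,17)*9=153 best=210, r--
l=7 r=15: min(19,16)*8=128 best=210, r--
l=7 r=14: min(19,18)*7=126 best=210, r--
l=7 r=13: min(19,3)*6=18 best=210, r--
l=7 r=12: min(19,14)*5=70 best=210, r--
l=7 r=11: min(19,7)*4=28 best=210, r--

r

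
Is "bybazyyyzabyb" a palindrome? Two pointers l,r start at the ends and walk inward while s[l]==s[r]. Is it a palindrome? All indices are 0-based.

[0,12] 'b'=='b' → l++,r--
[1,11] 'y'=='y' → l++,r--
[2,10] 'b'=='b' → l++,r--
[3,9] 'a'=='a' → l++,r--
[4,8] 'z'=='z' → l++,r--
[5,7] 'y'=='y' → l++,r--

palindrome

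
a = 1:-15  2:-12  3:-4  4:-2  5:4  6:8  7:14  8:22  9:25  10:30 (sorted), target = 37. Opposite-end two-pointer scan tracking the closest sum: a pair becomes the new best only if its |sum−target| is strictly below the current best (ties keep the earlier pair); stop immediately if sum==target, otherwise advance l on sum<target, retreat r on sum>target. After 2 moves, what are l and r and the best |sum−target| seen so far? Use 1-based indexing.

l=3, r=10, best |Δ|=19

[1,10] -15+30=15 d=22 * → l++
[2,10] -12+30=18 d=19 * → l++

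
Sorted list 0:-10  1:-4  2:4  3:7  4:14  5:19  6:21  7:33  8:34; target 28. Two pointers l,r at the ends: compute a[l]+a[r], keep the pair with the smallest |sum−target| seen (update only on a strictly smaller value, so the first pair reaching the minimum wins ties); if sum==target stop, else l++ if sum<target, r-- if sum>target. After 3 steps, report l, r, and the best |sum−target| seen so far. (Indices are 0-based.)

l=1, r=6, best |Δ|=1

l=0 r=8: -10+34=24 d=4 *, l++
l=1 r=8: -4+34=30 d=2 *, r--
l=1 r=7: -4+33=29 d=1 *, r--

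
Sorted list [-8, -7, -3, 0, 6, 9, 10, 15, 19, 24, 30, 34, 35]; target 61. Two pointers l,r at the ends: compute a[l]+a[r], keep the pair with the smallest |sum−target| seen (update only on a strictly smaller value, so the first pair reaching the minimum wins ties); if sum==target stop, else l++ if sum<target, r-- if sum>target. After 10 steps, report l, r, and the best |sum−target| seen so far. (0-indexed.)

l=0 r=12: -8+35=27 d=34 *, l++
l=1 r=12: -7+35=28 d=33 *, l++
l=2 r=12: -3+35=32 d=29 *, l++
l=3 r=12: 0+35=35 d=26 *, l++
l=4 r=12: 6+35=41 d=20 *, l++
l=5 r=12: 9+35=44 d=17 *, l++
l=6 r=12: 10+35=45 d=16 *, l++
l=7 r=12: 15+35=50 d=11 *, l++
l=8 r=12: 19+35=54 d=7 *, l++
l=9 r=12: 24+35=59 d=2 *, l++

l=10, r=12, best |Δ|=2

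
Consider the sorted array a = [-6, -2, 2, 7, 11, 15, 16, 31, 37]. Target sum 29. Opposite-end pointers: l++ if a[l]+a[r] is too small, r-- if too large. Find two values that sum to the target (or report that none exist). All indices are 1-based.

(-2, 31)

l=1 r=9: -6+37=31 >29, r--
l=1 r=8: -6+31=25 <29, l++
l=2 r=8: -2+31=29, found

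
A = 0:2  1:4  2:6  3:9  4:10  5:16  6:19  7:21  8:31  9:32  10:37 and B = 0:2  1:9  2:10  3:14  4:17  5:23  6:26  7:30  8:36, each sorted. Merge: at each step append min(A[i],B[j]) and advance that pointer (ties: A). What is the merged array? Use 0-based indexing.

[2, 2, 4, 6, 9, 9, 10, 10, 14, 16, 17, 19, 21, 23, 26, 30, 31, 32, 36, 37]

i=0 j=0: A[i]=2<=B[j]=2 take 2, i++
i=1 j=0: A[i]=4>B[j]=2 take 2, j++
i=1 j=1: A[i]=4<=B[j]=9 take 4, i++
i=2 j=1: A[i]=6<=B[j]=9 take 6, i++
i=3 j=1: A[i]=9<=B[j]=9 take 9, i++
i=4 j=1: A[i]=10>B[j]=9 take 9, j++
i=4 j=2: A[i]=10<=B[j]=10 take 10, i++
i=5 j=2: A[i]=16>B[j]=10 take 10, j++
i=5 j=3: A[i]=16>B[j]=14 take 14, j++
i=5 j=4: A[i]=16<=B[j]=17 take 16, i++
i=6 j=4: A[i]=19>B[j]=17 take 17, j++
i=6 j=5: A[i]=19<=B[j]=23 take 19, i++
i=7 j=5: A[i]=21<=B[j]=23 take 21, i++
i=8 j=5: A[i]=31>B[j]=23 take 23, j++
i=8 j=6: A[i]=31>B[j]=26 take 26, j++
i=8 j=7: A[i]=31>B[j]=30 take 30, j++
i=8 j=8: A[i]=31<=B[j]=36 take 31, i++
i=9 j=8: A[i]=32<=B[j]=36 take 32, i++
i=10 j=8: A[i]=37>B[j]=36 take 36, j++
i=10 j=9: B done, take A[i]=37, i++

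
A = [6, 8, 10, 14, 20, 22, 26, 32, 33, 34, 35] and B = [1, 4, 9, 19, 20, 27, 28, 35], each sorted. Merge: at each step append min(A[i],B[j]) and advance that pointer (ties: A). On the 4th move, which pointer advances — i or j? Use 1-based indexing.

i

i=1 j=1: A[i]=6>B[j]=1 take 1, j++
i=1 j=2: A[i]=6>B[j]=4 take 4, j++
i=1 j=3: A[i]=6<=B[j]=9 take 6, i++
i=2 j=3: A[i]=8<=B[j]=9 take 8, i++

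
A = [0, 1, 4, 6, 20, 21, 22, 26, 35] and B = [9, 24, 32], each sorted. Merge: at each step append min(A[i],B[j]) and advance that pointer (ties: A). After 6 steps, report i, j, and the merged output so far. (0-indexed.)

i=0 j=0: A[i]=0<=B[j]=9 take 0, i++
i=1 j=0: A[i]=1<=B[j]=9 take 1, i++
i=2 j=0: A[i]=4<=B[j]=9 take 4, i++
i=3 j=0: A[i]=6<=B[j]=9 take 6, i++
i=4 j=0: A[i]=20>B[j]=9 take 9, j++
i=4 j=1: A[i]=20<=B[j]=24 take 20, i++

i=5, j=1, merged so far=[0, 1, 4, 6, 9, 20]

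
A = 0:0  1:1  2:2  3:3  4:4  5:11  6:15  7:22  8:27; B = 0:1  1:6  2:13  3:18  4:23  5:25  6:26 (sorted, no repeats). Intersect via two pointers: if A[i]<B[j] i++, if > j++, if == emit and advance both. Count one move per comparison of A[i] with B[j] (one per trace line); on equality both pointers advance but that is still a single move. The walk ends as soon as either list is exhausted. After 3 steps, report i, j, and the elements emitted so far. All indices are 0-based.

i=0 j=0: 0<1, i++
i=1 j=0: 1==1 emit, i++,j++
i=2 j=1: 2<6, i++

i=3, j=1, emitted=[1]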